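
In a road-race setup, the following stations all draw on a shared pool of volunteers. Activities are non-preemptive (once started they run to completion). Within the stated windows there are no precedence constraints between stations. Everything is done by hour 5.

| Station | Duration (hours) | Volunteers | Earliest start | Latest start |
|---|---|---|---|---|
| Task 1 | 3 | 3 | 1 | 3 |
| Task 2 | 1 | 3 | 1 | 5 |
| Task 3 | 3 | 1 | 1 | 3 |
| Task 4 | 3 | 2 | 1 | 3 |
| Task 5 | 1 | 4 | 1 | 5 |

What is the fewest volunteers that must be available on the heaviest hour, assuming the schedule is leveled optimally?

Early-start (Task 1@1, Task 2@1, Task 3@1, Task 4@1, Task 5@1) gives peak 13: h1:13  h2:6  h3:6  h4:0  h5:0.
Shift Task 3→2, Task 4→2, Task 5→5.
Schedule Task 1@1, Task 2@1, Task 3@2, Task 4@2, Task 5@5: h1:6  h2:6  h3:6  h4:3  h5:4 — peak 6.

6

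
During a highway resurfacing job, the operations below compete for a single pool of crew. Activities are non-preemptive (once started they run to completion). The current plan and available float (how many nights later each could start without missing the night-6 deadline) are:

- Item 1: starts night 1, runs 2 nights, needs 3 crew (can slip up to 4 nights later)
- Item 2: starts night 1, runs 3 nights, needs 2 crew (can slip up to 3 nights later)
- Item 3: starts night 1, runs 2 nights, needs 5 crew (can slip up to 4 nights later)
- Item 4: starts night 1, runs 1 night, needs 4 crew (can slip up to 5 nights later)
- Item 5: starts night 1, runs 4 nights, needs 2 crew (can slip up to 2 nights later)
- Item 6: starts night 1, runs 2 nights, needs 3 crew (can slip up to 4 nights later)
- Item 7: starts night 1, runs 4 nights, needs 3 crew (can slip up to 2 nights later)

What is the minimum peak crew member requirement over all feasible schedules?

9

Early-start (Item 1@1, Item 2@1, Item 3@1, Item 4@1, Item 5@1, Item 6@1, Item 7@1) gives peak 22: n1:22  n2:18  n3:7  n4:5  n5:0  n6:0.
Shift Item 2→4, Item 3→5, Item 4→3, Item 5→3.
Schedule Item 1@1, Item 2@4, Item 3@5, Item 4@3, Item 5@3, Item 6@1, Item 7@1: n1:9  n2:9  n3:9  n4:7  n5:9  n6:9 — peak 9.
Total crew member-nights = 52 over 6 nights ⇒ peak ≥ ⌈52/6⌉ = 9, so 9 is optimal.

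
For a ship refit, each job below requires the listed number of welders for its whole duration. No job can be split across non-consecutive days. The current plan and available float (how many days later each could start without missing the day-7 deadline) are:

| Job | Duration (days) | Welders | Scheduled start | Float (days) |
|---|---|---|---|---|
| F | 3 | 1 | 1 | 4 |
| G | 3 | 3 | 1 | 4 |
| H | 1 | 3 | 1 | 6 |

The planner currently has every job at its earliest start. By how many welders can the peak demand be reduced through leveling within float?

4

Early-start peak: d1:7  d2:4  d3:4  d4:0  d5:0  d6:0  d7:0 ⇒ 7.
Leveled (F@1, G@4, H@7): d1:1  d2:1  d3:1  d4:3  d5:3  d6:3  d7:3 ⇒ 3.
Reduction 7 − 3 = 4.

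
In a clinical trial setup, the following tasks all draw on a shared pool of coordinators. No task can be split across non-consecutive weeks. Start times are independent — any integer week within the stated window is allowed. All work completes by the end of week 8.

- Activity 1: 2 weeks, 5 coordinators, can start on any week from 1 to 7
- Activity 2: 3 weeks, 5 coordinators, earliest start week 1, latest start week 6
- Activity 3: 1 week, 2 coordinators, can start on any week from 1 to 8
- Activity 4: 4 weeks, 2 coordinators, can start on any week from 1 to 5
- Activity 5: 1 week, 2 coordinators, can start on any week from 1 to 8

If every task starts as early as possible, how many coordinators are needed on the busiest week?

Early-start schedule: Activity 1@1, Activity 2@1, Activity 3@1, Activity 4@1, Activity 5@1.
Load per week: week 1: 16, week 2: 12, week 3: 7, week 4: 2, week 5: 0, week 6: 0, week 7: 0, week 8: 0.
Peak is 16.

16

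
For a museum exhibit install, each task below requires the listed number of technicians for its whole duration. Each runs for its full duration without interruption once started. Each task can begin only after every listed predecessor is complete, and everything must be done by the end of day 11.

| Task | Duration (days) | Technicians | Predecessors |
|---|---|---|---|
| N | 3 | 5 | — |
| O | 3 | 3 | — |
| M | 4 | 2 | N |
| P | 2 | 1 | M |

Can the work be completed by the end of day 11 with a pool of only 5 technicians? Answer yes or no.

Schedule N@1, O@4, M@4, P@8: d1:5  d2:5  d3:5  d4:5  d5:5  d6:5  d7:2  d8:1  d9:1  d10:0  d11:0 — peak 5 ≤ 5.

yes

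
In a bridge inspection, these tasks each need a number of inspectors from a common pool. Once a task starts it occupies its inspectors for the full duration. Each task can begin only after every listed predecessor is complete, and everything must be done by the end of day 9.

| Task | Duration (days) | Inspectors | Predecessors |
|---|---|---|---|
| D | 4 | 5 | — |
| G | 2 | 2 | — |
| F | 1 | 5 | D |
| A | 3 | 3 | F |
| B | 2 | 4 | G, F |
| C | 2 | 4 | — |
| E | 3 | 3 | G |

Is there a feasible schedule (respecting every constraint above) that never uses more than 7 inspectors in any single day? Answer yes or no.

no

The minimum achievable peak is 8; 7 < 8, so no feasible schedule stays within the cap.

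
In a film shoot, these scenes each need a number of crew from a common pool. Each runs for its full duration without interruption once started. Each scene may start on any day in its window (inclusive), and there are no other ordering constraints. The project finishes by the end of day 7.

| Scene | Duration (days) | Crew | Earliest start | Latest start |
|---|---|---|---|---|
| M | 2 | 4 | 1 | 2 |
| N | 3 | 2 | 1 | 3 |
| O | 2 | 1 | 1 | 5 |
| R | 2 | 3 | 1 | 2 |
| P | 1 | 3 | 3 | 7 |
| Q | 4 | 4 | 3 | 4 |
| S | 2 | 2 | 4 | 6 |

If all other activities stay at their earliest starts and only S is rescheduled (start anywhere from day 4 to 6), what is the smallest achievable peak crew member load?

S@4: d1:10  d2:10  d3:9  d4:6  d5:6  d6:4  d7:0 → peak 10
S@5: d1:10  d2:10  d3:9  d4:4  d5:6  d6:6  d7:0 → peak 10
S@6: d1:10  d2:10  d3:9  d4:4  d5:4  d6:6  d7:2 → peak 10
Best is S@4, peak 10.

10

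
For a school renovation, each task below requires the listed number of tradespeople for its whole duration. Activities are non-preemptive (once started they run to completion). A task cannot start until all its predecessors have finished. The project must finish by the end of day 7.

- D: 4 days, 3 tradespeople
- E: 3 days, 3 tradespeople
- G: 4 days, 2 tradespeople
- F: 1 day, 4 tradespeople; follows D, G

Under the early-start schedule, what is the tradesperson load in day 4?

5

At early start, day 4 has: D, G.
Demand: 3 + 2 = 5.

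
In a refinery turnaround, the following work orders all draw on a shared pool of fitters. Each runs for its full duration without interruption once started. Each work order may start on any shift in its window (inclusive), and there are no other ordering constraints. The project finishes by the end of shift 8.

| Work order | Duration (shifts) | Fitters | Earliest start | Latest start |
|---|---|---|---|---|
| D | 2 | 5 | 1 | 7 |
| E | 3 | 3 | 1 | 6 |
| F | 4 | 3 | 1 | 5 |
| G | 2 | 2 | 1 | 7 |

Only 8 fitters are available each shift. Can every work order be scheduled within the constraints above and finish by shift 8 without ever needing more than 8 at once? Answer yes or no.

yes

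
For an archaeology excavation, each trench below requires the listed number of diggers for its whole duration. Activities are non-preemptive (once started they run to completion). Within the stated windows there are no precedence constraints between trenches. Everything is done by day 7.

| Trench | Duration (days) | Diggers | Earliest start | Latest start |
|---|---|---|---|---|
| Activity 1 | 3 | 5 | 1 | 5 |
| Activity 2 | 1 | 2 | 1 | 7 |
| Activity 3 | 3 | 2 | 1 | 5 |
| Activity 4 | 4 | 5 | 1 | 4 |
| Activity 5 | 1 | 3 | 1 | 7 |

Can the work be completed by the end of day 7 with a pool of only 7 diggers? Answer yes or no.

The minimum achievable peak is 8; 7 < 8, so no feasible schedule stays within the cap.

no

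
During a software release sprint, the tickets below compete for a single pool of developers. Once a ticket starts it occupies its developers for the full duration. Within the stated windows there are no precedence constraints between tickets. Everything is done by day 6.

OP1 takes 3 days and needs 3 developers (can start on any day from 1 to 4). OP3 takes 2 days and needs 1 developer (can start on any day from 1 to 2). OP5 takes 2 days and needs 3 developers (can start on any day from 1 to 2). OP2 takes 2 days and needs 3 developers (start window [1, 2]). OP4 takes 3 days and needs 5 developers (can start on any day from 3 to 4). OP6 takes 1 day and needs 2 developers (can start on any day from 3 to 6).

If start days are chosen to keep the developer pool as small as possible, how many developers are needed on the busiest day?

Early-start (OP1@1, OP3@1, OP5@1, OP2@1, OP4@3, OP6@3) gives peak 10: d1:10  d2:10  d3:10  d4:5  d5:5  d6:0.
Shift OP1→3, OP6→6.
Schedule OP1@3, OP3@1, OP5@1, OP2@1, OP4@3, OP6@6: d1:7  d2:7  d3:8  d4:8  d5:8  d6:2 — peak 8.

8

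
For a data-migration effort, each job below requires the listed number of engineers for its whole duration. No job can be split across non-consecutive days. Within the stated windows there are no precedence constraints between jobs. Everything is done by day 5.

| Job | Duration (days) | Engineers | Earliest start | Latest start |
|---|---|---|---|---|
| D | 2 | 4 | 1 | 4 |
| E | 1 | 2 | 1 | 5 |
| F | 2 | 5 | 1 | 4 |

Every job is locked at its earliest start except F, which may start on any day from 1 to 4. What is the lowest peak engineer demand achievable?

F@1: d1:11  d2:9  d3:0  d4:0  d5:0 → peak 11
F@2: d1:6  d2:9  d3:5  d4:0  d5:0 → peak 9
F@3: d1:6  d2:4  d3:5  d4:5  d5:0 → peak 6
F@4: d1:6  d2:4  d3:0  d4:5  d5:5 → peak 6
Best is F@3, peak 6.

6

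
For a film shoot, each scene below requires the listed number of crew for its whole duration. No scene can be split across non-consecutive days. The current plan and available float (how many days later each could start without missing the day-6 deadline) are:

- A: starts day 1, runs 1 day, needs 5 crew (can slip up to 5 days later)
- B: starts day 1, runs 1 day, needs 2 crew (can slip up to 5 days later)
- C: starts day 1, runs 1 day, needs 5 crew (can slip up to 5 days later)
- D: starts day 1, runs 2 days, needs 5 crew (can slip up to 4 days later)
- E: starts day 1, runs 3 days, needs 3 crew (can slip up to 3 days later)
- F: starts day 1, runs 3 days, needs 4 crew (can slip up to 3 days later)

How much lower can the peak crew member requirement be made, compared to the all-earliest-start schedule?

Early-start peak: d1:24  d2:12  d3:7  d4:0  d5:0  d6:0 ⇒ 24.
Leveled (A@1, B@1, C@2, D@5, E@2, F@3): d1:7  d2:8  d3:7  d4:7  d5:9  d6:5 ⇒ 9.
Reduction 24 − 9 = 15.

15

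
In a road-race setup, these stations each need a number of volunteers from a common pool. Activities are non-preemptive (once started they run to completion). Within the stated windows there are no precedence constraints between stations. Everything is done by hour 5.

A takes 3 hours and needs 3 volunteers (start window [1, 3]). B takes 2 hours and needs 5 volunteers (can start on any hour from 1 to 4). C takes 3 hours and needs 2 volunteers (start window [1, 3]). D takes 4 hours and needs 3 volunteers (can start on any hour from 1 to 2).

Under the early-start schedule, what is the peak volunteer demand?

13

Early-start schedule: A@1, B@1, C@1, D@1.
Load per hour: hour 1: 13, hour 2: 13, hour 3: 8, hour 4: 3, hour 5: 0.
Peak is 13.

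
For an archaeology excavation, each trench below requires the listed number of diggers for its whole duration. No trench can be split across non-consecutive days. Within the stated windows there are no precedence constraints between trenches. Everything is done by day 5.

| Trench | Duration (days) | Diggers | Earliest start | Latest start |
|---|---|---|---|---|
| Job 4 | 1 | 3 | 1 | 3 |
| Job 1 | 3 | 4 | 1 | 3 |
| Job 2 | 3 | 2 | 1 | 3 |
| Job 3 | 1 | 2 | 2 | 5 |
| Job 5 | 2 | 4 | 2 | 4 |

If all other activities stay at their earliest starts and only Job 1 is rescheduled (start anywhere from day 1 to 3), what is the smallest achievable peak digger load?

Job 1@1: d1:9  d2:12  d3:10  d4:0  d5:0 → peak 12
Job 1@2: d1:5  d2:12  d3:10  d4:4  d5:0 → peak 12
Job 1@3: d1:5  d2:8  d3:10  d4:4  d5:4 → peak 10
Best is Job 1@3, peak 10.

10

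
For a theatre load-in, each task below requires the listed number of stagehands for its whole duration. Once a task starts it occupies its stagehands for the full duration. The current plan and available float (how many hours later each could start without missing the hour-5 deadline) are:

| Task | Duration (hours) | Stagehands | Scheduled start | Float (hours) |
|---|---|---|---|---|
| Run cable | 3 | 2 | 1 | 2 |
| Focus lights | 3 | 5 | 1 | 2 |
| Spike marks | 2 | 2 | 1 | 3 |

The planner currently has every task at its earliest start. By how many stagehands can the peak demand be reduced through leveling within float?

2

Early-start peak: h1:9  h2:9  h3:7  h4:0  h5:0 ⇒ 9.
Leveled (Run cable@1, Focus lights@1, Spike marks@4): h1:7  h2:7  h3:7  h4:2  h5:2 ⇒ 7.
Reduction 9 − 7 = 2.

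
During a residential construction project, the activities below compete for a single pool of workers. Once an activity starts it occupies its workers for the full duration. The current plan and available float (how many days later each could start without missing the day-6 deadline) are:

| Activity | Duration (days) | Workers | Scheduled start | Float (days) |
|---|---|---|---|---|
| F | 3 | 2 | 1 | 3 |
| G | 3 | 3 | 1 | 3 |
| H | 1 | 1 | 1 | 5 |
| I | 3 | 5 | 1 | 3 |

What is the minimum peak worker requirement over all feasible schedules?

6

Early-start (F@1, G@1, H@1, I@1) gives peak 11: d1:11  d2:10  d3:10  d4:0  d5:0  d6:0.
Shift I→4.
Schedule F@1, G@1, H@1, I@4: d1:6  d2:5  d3:5  d4:5  d5:5  d6:5 — peak 6.
Total worker-days = 31 over 6 days ⇒ peak ≥ ⌈31/6⌉ = 6, so 6 is optimal.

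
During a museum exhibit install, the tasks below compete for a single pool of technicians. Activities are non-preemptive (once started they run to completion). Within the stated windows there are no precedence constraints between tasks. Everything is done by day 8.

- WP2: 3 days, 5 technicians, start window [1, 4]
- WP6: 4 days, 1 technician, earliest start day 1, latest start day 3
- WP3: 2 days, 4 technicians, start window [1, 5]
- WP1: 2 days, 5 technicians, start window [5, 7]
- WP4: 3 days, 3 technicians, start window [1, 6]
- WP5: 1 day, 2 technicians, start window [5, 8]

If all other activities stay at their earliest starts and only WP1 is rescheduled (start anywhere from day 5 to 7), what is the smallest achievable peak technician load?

WP1@5: d1:13  d2:13  d3:9  d4:1  d5:7  d6:5  d7:0  d8:0 → peak 13
WP1@6: d1:13  d2:13  d3:9  d4:1  d5:2  d6:5  d7:5  d8:0 → peak 13
WP1@7: d1:13  d2:13  d3:9  d4:1  d5:2  d6:0  d7:5  d8:5 → peak 13
Best is WP1@5, peak 13.

13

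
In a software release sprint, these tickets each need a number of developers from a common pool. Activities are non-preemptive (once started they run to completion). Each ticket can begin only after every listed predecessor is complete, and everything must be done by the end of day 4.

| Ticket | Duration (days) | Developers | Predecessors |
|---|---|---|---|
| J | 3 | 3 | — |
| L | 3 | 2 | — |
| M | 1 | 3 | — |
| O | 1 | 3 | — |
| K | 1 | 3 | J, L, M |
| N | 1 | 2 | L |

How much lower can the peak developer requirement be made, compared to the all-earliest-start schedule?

Early-start peak: d1:11  d2:5  d3:5  d4:5 ⇒ 11.
Leveled (J@1, L@1, M@1, O@2, K@4, N@4): d1:8  d2:8  d3:5  d4:5 ⇒ 8.
Reduction 11 − 8 = 3.

3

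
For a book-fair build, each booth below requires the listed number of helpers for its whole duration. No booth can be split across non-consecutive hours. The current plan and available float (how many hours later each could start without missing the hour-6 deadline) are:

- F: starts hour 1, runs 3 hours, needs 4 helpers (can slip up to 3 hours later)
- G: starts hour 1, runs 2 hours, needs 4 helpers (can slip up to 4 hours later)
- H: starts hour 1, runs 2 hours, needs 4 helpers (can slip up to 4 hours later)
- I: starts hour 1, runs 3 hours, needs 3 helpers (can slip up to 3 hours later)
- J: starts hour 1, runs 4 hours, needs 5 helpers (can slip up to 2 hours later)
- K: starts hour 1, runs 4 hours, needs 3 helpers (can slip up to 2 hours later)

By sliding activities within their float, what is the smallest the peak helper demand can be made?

Early-start (F@1, G@1, H@1, I@1, J@1, K@1) gives peak 23: h1:23  h2:23  h3:15  h4:8  h5:0  h6:0.
Shift I→4, J→3, K→3.
Schedule F@1, G@1, H@1, I@4, J@3, K@3: h1:12  h2:12  h3:12  h4:11  h5:11  h6:11 — peak 12.
Total helper-hours = 69 over 6 hours ⇒ peak ≥ ⌈69/6⌉ = 12, so 12 is optimal.

12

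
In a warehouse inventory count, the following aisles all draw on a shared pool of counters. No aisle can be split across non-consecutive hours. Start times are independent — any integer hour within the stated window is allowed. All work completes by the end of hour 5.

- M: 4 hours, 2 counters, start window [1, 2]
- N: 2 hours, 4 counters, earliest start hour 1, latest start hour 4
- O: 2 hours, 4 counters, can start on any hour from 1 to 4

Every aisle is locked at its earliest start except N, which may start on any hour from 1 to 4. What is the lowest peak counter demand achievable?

N@1: h1:10  h2:10  h3:2  h4:2  h5:0 → peak 10
N@2: h1:6  h2:10  h3:6  h4:2  h5:0 → peak 10
N@3: h1:6  h2:6  h3:6  h4:6  h5:0 → peak 6
N@4: h1:6  h2:6  h3:2  h4:6  h5:4 → peak 6
Best is N@3, peak 6.

6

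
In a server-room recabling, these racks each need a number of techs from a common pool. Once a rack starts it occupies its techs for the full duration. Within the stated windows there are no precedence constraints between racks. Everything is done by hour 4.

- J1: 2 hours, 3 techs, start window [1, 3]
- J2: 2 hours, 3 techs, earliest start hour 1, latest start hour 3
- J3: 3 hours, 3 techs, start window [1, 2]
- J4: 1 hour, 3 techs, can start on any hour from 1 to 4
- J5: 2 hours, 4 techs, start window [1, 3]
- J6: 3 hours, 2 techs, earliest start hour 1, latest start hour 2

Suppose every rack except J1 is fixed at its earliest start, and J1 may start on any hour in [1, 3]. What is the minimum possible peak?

15

J1@1: h1:18  h2:15  h3:5  h4:0 → peak 18
J1@2: h1:15  h2:15  h3:8  h4:0 → peak 15
J1@3: h1:15  h2:12  h3:8  h4:3 → peak 15
Best is J1@2, peak 15.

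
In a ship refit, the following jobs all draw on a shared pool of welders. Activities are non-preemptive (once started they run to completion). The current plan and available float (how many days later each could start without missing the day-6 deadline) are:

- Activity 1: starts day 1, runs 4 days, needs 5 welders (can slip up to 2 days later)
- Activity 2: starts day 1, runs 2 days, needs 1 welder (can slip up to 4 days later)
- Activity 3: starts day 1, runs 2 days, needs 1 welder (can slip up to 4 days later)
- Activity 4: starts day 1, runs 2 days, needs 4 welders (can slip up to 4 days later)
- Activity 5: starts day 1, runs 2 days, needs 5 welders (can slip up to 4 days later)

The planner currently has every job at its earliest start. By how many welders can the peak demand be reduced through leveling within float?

7

Early-start peak: d1:16  d2:16  d3:5  d4:5  d5:0  d6:0 ⇒ 16.
Leveled (Activity 1@1, Activity 2@1, Activity 3@1, Activity 4@3, Activity 5@5): d1:7  d2:7  d3:9  d4:9  d5:5  d6:5 ⇒ 9.
Reduction 16 − 9 = 7.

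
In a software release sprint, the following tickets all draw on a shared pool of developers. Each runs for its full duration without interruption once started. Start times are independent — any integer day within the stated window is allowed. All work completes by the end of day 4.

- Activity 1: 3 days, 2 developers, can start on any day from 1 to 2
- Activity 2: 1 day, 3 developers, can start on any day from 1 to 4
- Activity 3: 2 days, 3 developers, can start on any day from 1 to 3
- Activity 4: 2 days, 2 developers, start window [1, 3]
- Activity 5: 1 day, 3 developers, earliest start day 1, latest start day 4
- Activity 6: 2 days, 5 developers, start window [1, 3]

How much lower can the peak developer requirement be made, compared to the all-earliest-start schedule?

9

Early-start peak: d1:18  d2:12  d3:2  d4:0 ⇒ 18.
Leveled (Activity 1@1, Activity 2@1, Activity 3@1, Activity 4@2, Activity 5@4, Activity 6@3): d1:8  d2:7  d3:9  d4:8 ⇒ 9.
Reduction 18 − 9 = 9.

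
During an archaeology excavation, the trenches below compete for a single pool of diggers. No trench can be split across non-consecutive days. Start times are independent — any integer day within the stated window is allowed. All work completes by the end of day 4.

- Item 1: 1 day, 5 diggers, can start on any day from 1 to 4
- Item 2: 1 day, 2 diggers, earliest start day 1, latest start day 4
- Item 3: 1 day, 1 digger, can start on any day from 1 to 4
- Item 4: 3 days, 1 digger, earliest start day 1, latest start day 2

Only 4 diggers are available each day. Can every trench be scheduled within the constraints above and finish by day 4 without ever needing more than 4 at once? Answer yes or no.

no

The minimum achievable peak is 5; 4 < 5, so no feasible schedule stays within the cap.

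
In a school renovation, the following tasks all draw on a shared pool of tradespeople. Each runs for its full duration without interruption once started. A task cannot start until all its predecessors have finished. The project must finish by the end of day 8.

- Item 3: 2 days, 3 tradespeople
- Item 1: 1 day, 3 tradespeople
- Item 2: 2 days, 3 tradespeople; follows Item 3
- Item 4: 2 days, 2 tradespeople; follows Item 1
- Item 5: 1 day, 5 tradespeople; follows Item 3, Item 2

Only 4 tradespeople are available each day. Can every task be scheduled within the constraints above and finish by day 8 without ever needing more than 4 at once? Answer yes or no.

The minimum achievable peak is 5; 4 < 5, so no feasible schedule stays within the cap.

no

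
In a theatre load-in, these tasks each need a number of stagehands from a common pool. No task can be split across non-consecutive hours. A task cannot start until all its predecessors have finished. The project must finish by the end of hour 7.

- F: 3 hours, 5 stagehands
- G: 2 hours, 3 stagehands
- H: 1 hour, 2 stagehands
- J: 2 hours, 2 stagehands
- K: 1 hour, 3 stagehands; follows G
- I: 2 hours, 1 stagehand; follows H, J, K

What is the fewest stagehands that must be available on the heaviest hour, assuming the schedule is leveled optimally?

6

Early-start (F@1, G@1, H@1, J@1, K@3, I@4) gives peak 12: h1:12  h2:10  h3:8  h4:1  h5:1  h6:0  h7:0.
Shift F→4, J→2.
Schedule F@4, G@1, H@1, J@2, K@3, I@4: h1:5  h2:5  h3:5  h4:6  h5:6  h6:5  h7:0 — peak 6.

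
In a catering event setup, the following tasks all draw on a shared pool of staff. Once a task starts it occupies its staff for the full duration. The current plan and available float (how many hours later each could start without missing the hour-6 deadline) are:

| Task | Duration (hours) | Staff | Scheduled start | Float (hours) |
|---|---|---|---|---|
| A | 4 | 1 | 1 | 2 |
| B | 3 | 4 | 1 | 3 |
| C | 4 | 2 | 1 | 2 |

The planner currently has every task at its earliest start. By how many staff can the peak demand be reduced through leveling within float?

Early-start peak: h1:7  h2:7  h3:7  h4:3  h5:0  h6:0 ⇒ 7.
Leveled (A@1, B@1, C@1): h1:7  h2:7  h3:7  h4:3  h5:0  h6:0 ⇒ 7.
Reduction 7 − 7 = 0.

0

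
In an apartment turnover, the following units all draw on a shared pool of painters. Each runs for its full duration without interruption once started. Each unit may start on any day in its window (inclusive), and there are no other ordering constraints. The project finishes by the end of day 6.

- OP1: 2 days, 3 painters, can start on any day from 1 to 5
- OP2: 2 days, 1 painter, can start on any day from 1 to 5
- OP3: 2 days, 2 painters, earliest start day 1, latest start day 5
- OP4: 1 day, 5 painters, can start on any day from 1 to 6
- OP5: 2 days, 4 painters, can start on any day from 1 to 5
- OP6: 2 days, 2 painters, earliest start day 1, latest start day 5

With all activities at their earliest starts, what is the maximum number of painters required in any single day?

17

Early-start schedule: OP1@1, OP2@1, OP3@1, OP4@1, OP5@1, OP6@1.
Load per day: day 1: 17, day 2: 12, day 3: 0, day 4: 0, day 5: 0, day 6: 0.
Peak is 17.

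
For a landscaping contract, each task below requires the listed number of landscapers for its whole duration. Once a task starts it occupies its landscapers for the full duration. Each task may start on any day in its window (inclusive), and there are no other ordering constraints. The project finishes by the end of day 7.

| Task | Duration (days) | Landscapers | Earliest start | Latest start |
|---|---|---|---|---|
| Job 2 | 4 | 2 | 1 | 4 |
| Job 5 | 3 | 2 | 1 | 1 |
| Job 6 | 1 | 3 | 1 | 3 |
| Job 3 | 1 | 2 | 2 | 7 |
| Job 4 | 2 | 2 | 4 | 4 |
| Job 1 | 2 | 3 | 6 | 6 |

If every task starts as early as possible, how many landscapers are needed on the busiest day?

Early-start schedule: Job 2@1, Job 5@1, Job 6@1, Job 3@2, Job 4@4, Job 1@6.
Load per day: day 1: 7, day 2: 6, day 3: 4, day 4: 4, day 5: 2, day 6: 3, day 7: 3.
Peak is 7.

7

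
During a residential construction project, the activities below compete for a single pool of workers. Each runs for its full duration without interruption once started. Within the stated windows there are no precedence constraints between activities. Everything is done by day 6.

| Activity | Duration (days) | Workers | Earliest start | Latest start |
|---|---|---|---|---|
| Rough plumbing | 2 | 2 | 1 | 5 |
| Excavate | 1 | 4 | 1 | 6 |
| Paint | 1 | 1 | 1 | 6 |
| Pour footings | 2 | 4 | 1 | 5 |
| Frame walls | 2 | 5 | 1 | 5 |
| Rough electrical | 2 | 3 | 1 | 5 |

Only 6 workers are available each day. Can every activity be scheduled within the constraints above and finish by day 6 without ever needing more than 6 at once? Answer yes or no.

no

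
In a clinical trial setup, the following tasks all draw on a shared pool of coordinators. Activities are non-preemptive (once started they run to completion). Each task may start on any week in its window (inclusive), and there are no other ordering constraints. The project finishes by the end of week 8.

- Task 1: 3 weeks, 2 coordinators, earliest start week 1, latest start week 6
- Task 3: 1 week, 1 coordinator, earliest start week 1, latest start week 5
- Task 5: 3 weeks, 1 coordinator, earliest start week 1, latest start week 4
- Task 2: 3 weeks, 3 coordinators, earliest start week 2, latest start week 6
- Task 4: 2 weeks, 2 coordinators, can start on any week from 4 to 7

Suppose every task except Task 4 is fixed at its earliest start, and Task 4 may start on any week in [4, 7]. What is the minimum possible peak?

6

Task 4@4: w1:4  w2:6  w3:6  w4:5  w5:2  w6:0  w7:0  w8:0 → peak 6
Task 4@5: w1:4  w2:6  w3:6  w4:3  w5:2  w6:2  w7:0  w8:0 → peak 6
Task 4@6: w1:4  w2:6  w3:6  w4:3  w5:0  w6:2  w7:2  w8:0 → peak 6
Task 4@7: w1:4  w2:6  w3:6  w4:3  w5:0  w6:0  w7:2  w8:2 → peak 6
Best is Task 4@4, peak 6.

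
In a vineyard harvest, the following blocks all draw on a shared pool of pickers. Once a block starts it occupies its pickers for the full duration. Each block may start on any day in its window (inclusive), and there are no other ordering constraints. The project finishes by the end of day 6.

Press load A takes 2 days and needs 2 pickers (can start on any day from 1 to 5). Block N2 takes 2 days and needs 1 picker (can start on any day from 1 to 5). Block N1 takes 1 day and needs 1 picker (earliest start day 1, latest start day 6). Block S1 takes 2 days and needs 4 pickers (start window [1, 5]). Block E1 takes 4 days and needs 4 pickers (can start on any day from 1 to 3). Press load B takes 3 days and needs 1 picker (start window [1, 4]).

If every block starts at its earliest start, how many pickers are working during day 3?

At early start, day 3 has: Block E1, Press load B.
Demand: 4 + 1 = 5.

5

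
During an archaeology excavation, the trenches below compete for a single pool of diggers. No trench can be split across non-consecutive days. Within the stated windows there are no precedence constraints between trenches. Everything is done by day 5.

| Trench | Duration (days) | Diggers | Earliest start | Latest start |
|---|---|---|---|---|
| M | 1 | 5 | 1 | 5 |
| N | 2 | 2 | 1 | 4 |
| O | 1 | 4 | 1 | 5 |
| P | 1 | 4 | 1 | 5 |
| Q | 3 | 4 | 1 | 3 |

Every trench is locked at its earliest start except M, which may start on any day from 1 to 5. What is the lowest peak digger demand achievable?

14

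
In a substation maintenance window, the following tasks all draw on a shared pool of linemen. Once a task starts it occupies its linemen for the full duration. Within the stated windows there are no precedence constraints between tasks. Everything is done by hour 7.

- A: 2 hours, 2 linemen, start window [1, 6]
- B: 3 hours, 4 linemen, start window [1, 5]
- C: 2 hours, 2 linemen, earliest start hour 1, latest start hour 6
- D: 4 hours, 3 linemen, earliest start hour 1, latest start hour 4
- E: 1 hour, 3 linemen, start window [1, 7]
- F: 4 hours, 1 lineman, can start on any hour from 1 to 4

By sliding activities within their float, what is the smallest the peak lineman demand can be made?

6

Early-start (A@1, B@1, C@1, D@1, E@1, F@1) gives peak 15: h1:15  h2:12  h3:8  h4:4  h5:0  h6:0  h7:0.
Shift C→4, D→4, E→7, F→3.
Schedule A@1, B@1, C@4, D@4, E@7, F@3: h1:6  h2:6  h3:5  h4:6  h5:6  h6:4  h7:6 — peak 6.
Total lineman-hours = 39 over 7 hours ⇒ peak ≥ ⌈39/7⌉ = 6, so 6 is optimal.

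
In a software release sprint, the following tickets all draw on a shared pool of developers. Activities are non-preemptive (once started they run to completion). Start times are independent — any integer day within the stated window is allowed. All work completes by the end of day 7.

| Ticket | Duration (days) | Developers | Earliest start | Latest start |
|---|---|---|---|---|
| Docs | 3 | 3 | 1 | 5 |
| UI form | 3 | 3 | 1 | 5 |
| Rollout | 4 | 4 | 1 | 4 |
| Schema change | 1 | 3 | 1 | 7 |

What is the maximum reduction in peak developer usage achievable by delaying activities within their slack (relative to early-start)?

Early-start peak: d1:13  d2:10  d3:10  d4:4  d5:0  d6:0  d7:0 ⇒ 13.
Leveled (Docs@1, UI form@1, Rollout@4, Schema change@4): d1:6  d2:6  d3:6  d4:7  d5:4  d6:4  d7:4 ⇒ 7.
Reduction 13 − 7 = 6.

6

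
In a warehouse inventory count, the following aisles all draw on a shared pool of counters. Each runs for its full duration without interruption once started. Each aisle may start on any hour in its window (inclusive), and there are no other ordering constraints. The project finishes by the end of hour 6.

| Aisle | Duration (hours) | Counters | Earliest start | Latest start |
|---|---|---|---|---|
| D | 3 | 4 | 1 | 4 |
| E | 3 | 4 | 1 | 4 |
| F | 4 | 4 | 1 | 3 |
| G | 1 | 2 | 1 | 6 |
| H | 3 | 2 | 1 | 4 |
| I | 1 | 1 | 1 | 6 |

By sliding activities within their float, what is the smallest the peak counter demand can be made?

10

Early-start (D@1, E@1, F@1, G@1, H@1, I@1) gives peak 17: h1:17  h2:14  h3:14  h4:4  h5:0  h6:0.
Shift E→4, H→2, I→5.
Schedule D@1, E@4, F@1, G@1, H@2, I@5: h1:10  h2:10  h3:10  h4:10  h5:5  h6:4 — peak 10.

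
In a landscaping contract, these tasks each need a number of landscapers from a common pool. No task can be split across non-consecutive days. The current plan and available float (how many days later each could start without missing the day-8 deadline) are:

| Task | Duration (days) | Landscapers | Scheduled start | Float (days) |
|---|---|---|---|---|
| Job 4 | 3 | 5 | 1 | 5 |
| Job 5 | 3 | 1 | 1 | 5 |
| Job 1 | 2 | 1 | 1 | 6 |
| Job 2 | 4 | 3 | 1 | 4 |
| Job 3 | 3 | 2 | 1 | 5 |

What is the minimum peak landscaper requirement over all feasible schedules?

6

Early-start (Job 4@1, Job 5@1, Job 1@1, Job 2@1, Job 3@1) gives peak 12: d1:12  d2:12  d3:11  d4:3  d5:0  d6:0  d7:0  d8:0.
Shift Job 1→4, Job 2→4, Job 3→4.
Schedule Job 4@1, Job 5@1, Job 1@4, Job 2@4, Job 3@4: d1:6  d2:6  d3:6  d4:6  d5:6  d6:5  d7:3  d8:0 — peak 6.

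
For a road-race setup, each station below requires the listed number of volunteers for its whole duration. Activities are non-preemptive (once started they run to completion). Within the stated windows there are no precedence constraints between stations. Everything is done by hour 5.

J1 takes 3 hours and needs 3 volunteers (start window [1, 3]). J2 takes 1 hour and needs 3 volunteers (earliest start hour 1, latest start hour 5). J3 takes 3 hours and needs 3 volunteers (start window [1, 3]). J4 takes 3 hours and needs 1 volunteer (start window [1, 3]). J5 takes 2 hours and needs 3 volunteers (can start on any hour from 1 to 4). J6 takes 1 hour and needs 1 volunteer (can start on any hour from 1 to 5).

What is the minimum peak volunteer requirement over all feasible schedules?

Early-start (J1@1, J2@1, J3@1, J4@1, J5@1, J6@1) gives peak 14: h1:14  h2:10  h3:7  h4:0  h5:0.
Shift J3→2, J5→4, J6→4.
Schedule J1@1, J2@1, J3@2, J4@1, J5@4, J6@4: h1:7  h2:7  h3:7  h4:7  h5:3 — peak 7.
Total volunteer-hours = 31 over 5 hours ⇒ peak ≥ ⌈31/5⌉ = 7, so 7 is optimal.

7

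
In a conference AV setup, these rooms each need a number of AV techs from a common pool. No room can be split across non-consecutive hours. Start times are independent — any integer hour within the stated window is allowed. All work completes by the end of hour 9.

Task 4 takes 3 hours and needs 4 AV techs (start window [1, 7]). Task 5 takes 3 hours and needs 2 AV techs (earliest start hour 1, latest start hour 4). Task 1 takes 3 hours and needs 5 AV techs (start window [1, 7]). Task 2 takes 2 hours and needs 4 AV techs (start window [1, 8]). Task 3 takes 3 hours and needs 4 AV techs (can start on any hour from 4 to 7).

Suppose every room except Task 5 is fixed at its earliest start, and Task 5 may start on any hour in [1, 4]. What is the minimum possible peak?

13

Task 5@1: h1:15  h2:15  h3:11  h4:4  h5:4  h6:4  h7:0  h8:0  h9:0 → peak 15
Task 5@2: h1:13  h2:15  h3:11  h4:6  h5:4  h6:4  h7:0  h8:0  h9:0 → peak 15
Task 5@3: h1:13  h2:13  h3:11  h4:6  h5:6  h6:4  h7:0  h8:0  h9:0 → peak 13
Task 5@4: h1:13  h2:13  h3:9  h4:6  h5:6  h6:6  h7:0  h8:0  h9:0 → peak 13
Best is Task 5@3, peak 13.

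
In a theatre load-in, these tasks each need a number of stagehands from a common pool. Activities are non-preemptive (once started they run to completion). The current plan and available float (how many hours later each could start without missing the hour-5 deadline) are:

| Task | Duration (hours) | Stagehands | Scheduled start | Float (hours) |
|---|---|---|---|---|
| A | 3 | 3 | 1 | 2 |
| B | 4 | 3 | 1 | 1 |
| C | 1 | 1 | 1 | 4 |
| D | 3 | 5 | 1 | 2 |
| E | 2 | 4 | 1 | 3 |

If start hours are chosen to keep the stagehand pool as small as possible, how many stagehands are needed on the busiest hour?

11

Early-start (A@1, B@1, C@1, D@1, E@1) gives peak 16: h1:16  h2:15  h3:11  h4:3  h5:0.
Shift D→3.
Schedule A@1, B@1, C@1, D@3, E@1: h1:11  h2:10  h3:11  h4:8  h5:5 — peak 11.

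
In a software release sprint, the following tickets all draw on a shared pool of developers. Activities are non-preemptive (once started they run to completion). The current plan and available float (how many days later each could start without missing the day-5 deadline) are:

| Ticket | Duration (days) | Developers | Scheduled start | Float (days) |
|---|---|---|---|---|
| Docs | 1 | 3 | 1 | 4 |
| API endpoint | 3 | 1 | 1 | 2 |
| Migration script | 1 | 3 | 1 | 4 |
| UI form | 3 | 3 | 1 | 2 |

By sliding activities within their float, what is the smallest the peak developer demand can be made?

4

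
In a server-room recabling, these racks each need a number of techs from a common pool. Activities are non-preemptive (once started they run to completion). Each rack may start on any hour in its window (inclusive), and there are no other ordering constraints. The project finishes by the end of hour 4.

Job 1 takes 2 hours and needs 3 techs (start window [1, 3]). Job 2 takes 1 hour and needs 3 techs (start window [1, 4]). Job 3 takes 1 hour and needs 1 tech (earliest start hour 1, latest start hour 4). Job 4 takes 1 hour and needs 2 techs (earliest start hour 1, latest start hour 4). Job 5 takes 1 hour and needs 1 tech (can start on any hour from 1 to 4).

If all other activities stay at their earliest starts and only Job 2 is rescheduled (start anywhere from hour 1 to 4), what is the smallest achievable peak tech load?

7

Job 2@1: h1:10  h2:3  h3:0  h4:0 → peak 10
Job 2@2: h1:7  h2:6  h3:0  h4:0 → peak 7
Job 2@3: h1:7  h2:3  h3:3  h4:0 → peak 7
Job 2@4: h1:7  h2:3  h3:0  h4:3 → peak 7
Best is Job 2@2, peak 7.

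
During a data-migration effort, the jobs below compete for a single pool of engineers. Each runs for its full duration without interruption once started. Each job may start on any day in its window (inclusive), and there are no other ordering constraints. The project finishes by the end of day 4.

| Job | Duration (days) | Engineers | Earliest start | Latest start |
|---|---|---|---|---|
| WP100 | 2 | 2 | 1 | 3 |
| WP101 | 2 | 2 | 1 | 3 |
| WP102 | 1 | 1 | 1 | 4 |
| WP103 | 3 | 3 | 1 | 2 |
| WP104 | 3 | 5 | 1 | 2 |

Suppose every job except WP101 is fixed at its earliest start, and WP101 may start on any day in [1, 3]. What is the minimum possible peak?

WP101@1: d1:13  d2:12  d3:8  d4:0 → peak 13
WP101@2: d1:11  d2:12  d3:10  d4:0 → peak 12
WP101@3: d1:11  d2:10  d3:10  d4:2 → peak 11
Best is WP101@3, peak 11.

11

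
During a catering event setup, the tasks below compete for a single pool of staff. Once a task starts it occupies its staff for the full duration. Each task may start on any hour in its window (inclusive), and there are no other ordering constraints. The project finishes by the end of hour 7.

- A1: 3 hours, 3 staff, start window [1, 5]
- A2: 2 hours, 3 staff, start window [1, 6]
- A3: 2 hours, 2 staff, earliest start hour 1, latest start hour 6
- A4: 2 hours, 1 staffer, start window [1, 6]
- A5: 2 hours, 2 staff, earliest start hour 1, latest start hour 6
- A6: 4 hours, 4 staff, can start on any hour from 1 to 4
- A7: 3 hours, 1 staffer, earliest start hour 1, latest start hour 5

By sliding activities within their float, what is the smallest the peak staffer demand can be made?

7

Early-start (A1@1, A2@1, A3@1, A4@1, A5@1, A6@1, A7@1) gives peak 16: h1:16  h2:16  h3:8  h4:4  h5:0  h6:0  h7:0.
Shift A3→3, A5→5, A6→4, A7→3.
Schedule A1@1, A2@1, A3@3, A4@1, A5@5, A6@4, A7@3: h1:7  h2:7  h3:6  h4:7  h5:7  h6:6  h7:4 — peak 7.
Total staffer-hours = 44 over 7 hours ⇒ peak ≥ ⌈44/7⌉ = 7, so 7 is optimal.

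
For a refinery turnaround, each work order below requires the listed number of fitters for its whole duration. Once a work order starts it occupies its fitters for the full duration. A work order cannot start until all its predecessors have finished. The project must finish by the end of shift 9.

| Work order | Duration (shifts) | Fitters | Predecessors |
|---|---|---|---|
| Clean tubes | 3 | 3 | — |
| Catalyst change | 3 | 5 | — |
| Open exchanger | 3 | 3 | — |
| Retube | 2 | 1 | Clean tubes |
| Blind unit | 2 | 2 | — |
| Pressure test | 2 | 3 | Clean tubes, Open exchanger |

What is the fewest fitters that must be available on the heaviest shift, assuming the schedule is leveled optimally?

Early-start (Clean tubes@1, Catalyst change@1, Open exchanger@1, Retube@4, Blind unit@1, Pressure test@4) gives peak 13: s1:13  s2:13  s3:11  s4:4  s5:4  s6:0  s7:0  s8:0  s9:0.
Shift Catalyst change→4, Blind unit→7, Pressure test→7.
Schedule Clean tubes@1, Catalyst change@4, Open exchanger@1, Retube@4, Blind unit@7, Pressure test@7: s1:6  s2:6  s3:6  s4:6  s5:6  s6:5  s7:5  s8:5  s9:0 — peak 6.

6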